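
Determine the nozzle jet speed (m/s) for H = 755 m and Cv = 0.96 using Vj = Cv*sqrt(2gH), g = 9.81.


Vj = 0.96 * sqrt(2*9.81*755) = 116.8407 m/s


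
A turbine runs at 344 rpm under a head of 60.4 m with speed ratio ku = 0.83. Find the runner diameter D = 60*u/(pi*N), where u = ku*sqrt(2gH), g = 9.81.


u = 0.83 * sqrt(2*9.81*60.4) = 28.5724 m/s
D = 60 * 28.5724 / (pi * 344) = 1.5863 m


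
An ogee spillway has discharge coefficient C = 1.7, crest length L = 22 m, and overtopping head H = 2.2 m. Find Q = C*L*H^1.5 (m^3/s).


Q = 1.7 * 22 * 2.2^1.5 = 122.0410 m^3/s


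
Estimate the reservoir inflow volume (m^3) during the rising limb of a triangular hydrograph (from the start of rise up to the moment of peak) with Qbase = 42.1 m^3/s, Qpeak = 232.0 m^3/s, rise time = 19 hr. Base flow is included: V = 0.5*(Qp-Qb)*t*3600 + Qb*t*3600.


V = 0.5*(232.0 - 42.1)*19*3600 + 42.1*19*3600 = 9.3742e+06 m^3


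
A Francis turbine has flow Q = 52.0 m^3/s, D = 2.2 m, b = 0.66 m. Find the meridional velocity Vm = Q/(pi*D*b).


Vm = 52.0 / (pi * 2.2 * 0.66) = 11.3995 m/s


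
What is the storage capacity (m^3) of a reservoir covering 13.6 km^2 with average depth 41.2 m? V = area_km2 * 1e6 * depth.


V = 13.6 * 1e6 * 41.2 = 5.6032e+08 m^3


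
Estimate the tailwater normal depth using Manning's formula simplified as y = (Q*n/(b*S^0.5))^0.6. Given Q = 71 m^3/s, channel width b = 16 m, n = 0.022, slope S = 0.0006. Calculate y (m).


y = (71 * 0.022 / (16 * 0.0006^0.5))^0.6 = 2.2924 m


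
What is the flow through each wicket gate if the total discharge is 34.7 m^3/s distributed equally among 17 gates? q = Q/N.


q = 34.7 / 17 = 2.0412 m^3/s


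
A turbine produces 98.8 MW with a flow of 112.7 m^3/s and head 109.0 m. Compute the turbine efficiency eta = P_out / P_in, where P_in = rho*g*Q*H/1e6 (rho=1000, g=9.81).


P_in = 1000 * 9.81 * 112.7 * 109.0 / 1e6 = 120.5090 MW
eta = 98.8 / 120.5090 = 0.8199


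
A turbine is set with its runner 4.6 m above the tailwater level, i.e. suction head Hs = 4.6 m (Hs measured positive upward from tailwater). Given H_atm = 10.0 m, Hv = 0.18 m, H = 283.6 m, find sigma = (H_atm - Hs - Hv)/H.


sigma = (10.0 - 4.6 - 0.18) / 283.6 = 0.0184


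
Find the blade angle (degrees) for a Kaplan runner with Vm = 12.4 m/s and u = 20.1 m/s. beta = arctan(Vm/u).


beta = arctan(12.4 / 20.1) = 31.6711 degrees


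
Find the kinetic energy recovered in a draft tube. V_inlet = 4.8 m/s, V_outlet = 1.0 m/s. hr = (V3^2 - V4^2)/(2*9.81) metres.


hr = (4.8^2 - 1.0^2) / (2*9.81) = 1.1233 m


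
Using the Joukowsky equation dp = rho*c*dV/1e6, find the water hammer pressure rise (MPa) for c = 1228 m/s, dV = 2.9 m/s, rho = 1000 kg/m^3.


dp = 1000 * 1228 * 2.9 / 1e6 = 3.5612 MPa


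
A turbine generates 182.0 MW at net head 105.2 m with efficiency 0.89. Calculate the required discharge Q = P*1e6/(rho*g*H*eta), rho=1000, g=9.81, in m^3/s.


Q = 182.0 * 1e6 / (1000 * 9.81 * 105.2 * 0.89) = 198.1512 m^3/s


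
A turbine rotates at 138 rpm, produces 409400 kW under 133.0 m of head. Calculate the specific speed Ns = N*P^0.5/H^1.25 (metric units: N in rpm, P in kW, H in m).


Ns = 138 * 409400^0.5 / 133.0^1.25 = 195.4963


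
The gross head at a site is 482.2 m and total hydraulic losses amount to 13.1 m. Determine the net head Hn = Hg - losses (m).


Hn = 482.2 - 13.1 = 469.1000 m


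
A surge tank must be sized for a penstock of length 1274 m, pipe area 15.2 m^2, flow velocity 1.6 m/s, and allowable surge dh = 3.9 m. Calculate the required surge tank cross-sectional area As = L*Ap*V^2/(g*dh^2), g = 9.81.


As = 1274 * 15.2 * 1.6^2 / (9.81 * 3.9^2) = 332.2422 m^2


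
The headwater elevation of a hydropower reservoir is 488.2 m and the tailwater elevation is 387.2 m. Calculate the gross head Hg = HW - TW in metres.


Hg = 488.2 - 387.2 = 101.0000 m


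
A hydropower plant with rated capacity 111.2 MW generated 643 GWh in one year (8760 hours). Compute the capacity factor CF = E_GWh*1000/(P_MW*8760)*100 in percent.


CF = 643 * 1000 / (111.2 * 8760) * 100 = 66.0088 %


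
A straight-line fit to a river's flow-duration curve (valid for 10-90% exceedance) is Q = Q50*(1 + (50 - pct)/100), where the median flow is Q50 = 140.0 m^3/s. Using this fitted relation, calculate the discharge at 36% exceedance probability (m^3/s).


Q = 140.0 * (1 + (50 - 36)/100) = 159.6000 m^3/s


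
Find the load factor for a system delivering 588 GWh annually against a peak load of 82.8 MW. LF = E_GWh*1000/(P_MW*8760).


LF = 588 * 1000 / (82.8 * 8760) = 0.8107


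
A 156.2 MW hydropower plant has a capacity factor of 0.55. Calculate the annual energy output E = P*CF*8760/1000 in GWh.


E = 156.2 * 0.55 * 8760 / 1000 = 752.5716 GWh


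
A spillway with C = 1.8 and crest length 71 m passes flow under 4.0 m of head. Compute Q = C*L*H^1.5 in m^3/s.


Q = 1.8 * 71 * 4.0^1.5 = 1022.4000 m^3/s


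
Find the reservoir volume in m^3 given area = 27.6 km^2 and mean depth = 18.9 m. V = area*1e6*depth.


V = 27.6 * 1e6 * 18.9 = 5.2164e+08 m^3


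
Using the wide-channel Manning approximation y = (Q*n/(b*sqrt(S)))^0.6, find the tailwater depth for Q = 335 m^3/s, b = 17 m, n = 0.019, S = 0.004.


y = (335 * 0.019 / (17 * 0.004^0.5))^0.6 = 2.9066 m


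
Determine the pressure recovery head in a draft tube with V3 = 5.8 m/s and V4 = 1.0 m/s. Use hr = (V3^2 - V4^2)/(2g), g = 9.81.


hr = (5.8^2 - 1.0^2) / (2*9.81) = 1.6636 m


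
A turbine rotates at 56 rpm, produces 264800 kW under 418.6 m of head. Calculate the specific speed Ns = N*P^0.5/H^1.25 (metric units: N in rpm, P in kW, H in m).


Ns = 56 * 264800^0.5 / 418.6^1.25 = 15.2194


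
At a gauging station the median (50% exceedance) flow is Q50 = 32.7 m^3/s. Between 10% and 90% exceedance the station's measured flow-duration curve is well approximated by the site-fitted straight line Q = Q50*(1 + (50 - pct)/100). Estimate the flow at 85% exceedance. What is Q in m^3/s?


Q = 32.7 * (1 + (50 - 85)/100) = 21.2550 m^3/s


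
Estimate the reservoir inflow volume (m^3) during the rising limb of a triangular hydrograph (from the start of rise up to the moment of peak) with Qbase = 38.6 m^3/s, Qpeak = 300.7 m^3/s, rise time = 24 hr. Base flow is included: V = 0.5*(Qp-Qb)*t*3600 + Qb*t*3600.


V = 0.5*(300.7 - 38.6)*24*3600 + 38.6*24*3600 = 1.4658e+07 m^3


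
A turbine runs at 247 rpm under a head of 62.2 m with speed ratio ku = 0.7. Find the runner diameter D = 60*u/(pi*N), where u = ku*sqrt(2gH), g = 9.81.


u = 0.7 * sqrt(2*9.81*62.2) = 24.4536 m/s
D = 60 * 24.4536 / (pi * 247) = 1.8908 m


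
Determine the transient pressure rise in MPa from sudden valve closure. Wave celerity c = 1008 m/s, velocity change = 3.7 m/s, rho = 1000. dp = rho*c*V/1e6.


dp = 1000 * 1008 * 3.7 / 1e6 = 3.7296 MPa


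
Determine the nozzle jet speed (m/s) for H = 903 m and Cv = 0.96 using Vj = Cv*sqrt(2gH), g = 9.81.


Vj = 0.96 * sqrt(2*9.81*903) = 127.7805 m/s


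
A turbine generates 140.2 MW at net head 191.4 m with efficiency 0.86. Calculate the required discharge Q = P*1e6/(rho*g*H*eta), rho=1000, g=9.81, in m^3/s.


Q = 140.2 * 1e6 / (1000 * 9.81 * 191.4 * 0.86) = 86.8238 m^3/s


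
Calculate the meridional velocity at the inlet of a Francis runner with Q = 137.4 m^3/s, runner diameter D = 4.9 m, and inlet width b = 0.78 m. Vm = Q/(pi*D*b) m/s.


Vm = 137.4 / (pi * 4.9 * 0.78) = 11.4432 m/s


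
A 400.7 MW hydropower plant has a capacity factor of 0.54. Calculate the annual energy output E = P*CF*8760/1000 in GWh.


E = 400.7 * 0.54 * 8760 / 1000 = 1895.4713 GWh


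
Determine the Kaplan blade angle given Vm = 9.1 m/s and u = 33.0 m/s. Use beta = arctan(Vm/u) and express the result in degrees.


beta = arctan(9.1 / 33.0) = 15.4166 degrees


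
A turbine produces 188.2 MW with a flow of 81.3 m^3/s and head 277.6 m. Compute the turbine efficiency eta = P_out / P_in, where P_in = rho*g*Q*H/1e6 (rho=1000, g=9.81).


P_in = 1000 * 9.81 * 81.3 * 277.6 / 1e6 = 221.4007 MW
eta = 188.2 / 221.4007 = 0.8500


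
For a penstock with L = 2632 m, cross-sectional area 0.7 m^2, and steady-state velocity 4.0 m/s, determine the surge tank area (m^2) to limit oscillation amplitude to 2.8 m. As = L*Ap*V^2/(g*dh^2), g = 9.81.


As = 2632 * 0.7 * 4.0^2 / (9.81 * 2.8^2) = 383.2824 m^2


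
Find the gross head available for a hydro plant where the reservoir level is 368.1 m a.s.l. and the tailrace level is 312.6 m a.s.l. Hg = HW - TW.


Hg = 368.1 - 312.6 = 55.5000 m


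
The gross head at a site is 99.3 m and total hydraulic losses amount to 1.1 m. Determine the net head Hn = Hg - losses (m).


Hn = 99.3 - 1.1 = 98.2000 m


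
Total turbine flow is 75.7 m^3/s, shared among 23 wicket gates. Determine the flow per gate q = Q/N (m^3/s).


q = 75.7 / 23 = 3.2913 m^3/s


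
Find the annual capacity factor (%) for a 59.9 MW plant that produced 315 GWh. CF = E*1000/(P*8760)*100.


CF = 315 * 1000 / (59.9 * 8760) * 100 = 60.0316 %


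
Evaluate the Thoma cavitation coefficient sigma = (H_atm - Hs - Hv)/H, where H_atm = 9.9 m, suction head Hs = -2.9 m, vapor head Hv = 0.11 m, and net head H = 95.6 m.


sigma = (9.9 - (-2.9) - 0.11) / 95.6 = 0.1327


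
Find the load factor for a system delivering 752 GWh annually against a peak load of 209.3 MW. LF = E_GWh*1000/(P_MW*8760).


LF = 752 * 1000 / (209.3 * 8760) = 0.4102


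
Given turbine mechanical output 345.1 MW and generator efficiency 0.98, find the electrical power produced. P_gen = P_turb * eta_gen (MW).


P_gen = 345.1 * 0.98 = 338.1980 MW


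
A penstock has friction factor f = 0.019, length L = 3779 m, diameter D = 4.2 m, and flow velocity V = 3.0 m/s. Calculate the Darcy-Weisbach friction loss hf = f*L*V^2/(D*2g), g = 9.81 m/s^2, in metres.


hf = 0.019 * 3779 * 3.0^2 / (4.2 * 2 * 9.81) = 7.8420 m


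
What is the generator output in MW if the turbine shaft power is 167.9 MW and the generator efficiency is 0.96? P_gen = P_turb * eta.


P_gen = 167.9 * 0.96 = 161.1840 MW


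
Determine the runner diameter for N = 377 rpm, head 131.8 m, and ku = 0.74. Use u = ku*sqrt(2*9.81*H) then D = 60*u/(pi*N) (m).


u = 0.74 * sqrt(2*9.81*131.8) = 37.6304 m/s
D = 60 * 37.6304 / (pi * 377) = 1.9063 m


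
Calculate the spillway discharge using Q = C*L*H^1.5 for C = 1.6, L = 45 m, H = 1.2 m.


Q = 1.6 * 45 * 1.2^1.5 = 94.6465 m^3/s


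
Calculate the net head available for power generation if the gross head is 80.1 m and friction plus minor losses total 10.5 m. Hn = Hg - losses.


Hn = 80.1 - 10.5 = 69.6000 m


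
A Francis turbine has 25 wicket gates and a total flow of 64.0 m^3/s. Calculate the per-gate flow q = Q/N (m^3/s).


q = 64.0 / 25 = 2.5600 m^3/s


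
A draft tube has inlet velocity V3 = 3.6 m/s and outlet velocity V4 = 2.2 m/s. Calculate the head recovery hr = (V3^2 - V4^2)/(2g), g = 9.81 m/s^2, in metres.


hr = (3.6^2 - 2.2^2) / (2*9.81) = 0.4139 m


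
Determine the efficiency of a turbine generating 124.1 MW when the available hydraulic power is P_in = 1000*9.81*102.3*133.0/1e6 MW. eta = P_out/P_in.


P_in = 1000 * 9.81 * 102.3 * 133.0 / 1e6 = 133.4739 MW
eta = 124.1 / 133.4739 = 0.9298


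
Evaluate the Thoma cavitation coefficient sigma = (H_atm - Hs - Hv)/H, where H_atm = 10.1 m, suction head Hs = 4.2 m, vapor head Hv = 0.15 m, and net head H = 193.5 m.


sigma = (10.1 - 4.2 - 0.15) / 193.5 = 0.0297


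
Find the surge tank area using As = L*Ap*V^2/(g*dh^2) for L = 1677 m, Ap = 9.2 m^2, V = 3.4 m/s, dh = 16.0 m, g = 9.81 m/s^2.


As = 1677 * 9.2 * 3.4^2 / (9.81 * 16.0^2) = 71.0182 m^2


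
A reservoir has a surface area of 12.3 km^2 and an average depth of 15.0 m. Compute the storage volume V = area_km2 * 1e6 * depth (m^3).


V = 12.3 * 1e6 * 15.0 = 1.8450e+08 m^3


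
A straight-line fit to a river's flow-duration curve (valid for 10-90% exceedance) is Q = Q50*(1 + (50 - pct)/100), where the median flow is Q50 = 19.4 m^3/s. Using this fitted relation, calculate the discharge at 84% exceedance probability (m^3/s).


Q = 19.4 * (1 + (50 - 84)/100) = 12.8040 m^3/s


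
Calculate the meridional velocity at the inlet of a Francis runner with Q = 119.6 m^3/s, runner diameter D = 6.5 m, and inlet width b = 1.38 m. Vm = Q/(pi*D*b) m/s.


Vm = 119.6 / (pi * 6.5 * 1.38) = 4.2441 m/s


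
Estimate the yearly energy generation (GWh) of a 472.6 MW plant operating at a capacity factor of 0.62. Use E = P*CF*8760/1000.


E = 472.6 * 0.62 * 8760 / 1000 = 2566.7851 GWh


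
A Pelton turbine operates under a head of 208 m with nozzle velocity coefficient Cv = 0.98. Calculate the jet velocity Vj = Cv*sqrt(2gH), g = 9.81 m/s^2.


Vj = 0.98 * sqrt(2*9.81*208) = 62.6047 m/s


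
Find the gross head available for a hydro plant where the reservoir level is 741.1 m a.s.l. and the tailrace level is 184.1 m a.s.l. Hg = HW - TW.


Hg = 741.1 - 184.1 = 557.0000 m


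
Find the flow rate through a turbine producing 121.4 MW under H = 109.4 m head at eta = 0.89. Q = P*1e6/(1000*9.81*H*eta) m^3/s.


Q = 121.4 * 1e6 / (1000 * 9.81 * 109.4 * 0.89) = 127.0991 m^3/s


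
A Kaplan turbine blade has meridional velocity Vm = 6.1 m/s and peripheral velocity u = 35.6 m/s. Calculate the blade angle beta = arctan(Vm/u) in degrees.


beta = arctan(6.1 / 35.6) = 9.7231 degrees


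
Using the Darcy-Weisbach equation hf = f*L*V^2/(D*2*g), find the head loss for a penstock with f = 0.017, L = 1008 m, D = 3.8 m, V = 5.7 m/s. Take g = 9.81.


hf = 0.017 * 1008 * 5.7^2 / (3.8 * 2 * 9.81) = 7.4675 m


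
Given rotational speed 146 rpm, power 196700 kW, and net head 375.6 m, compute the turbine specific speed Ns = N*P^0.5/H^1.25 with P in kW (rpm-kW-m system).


Ns = 146 * 196700^0.5 / 375.6^1.25 = 39.1605


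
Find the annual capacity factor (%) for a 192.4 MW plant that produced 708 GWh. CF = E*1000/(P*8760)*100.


CF = 708 * 1000 / (192.4 * 8760) * 100 = 42.0072 %


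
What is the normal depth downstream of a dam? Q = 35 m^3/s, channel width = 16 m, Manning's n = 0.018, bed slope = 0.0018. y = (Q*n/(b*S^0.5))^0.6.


y = (35 * 0.018 / (16 * 0.0018^0.5))^0.6 = 0.9562 m


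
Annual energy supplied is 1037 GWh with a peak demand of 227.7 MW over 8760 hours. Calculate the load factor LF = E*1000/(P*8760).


LF = 1037 * 1000 / (227.7 * 8760) = 0.5199


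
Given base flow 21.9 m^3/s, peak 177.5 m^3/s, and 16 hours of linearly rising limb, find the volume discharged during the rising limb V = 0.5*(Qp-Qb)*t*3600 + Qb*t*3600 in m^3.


V = 0.5*(177.5 - 21.9)*16*3600 + 21.9*16*3600 = 5.7427e+06 m^3


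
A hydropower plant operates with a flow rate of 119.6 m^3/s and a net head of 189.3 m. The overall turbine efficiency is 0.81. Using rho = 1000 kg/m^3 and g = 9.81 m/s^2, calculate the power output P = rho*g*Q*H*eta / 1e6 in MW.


P = 1000 * 9.81 * 119.6 * 189.3 * 0.81 / 1e6 = 179.9019 MW


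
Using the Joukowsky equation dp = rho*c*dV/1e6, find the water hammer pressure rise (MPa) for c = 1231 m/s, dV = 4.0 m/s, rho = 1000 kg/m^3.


dp = 1000 * 1231 * 4.0 / 1e6 = 4.9240 MPa


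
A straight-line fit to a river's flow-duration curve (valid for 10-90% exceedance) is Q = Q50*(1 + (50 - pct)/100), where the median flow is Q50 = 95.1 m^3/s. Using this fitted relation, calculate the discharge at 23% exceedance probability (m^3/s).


Q = 95.1 * (1 + (50 - 23)/100) = 120.7770 m^3/s


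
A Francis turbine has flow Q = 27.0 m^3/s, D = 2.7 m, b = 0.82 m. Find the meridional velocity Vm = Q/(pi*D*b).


Vm = 27.0 / (pi * 2.7 * 0.82) = 3.8818 m/s


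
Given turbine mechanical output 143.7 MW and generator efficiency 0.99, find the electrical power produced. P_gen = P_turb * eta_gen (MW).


P_gen = 143.7 * 0.99 = 142.2630 MW


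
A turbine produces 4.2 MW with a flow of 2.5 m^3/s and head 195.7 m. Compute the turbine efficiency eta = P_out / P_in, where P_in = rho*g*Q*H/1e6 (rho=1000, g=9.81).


P_in = 1000 * 9.81 * 2.5 * 195.7 / 1e6 = 4.7995 MW
eta = 4.2 / 4.7995 = 0.8751


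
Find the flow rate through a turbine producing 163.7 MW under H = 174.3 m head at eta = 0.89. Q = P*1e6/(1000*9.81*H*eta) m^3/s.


Q = 163.7 * 1e6 / (1000 * 9.81 * 174.3 * 0.89) = 107.5703 m^3/s


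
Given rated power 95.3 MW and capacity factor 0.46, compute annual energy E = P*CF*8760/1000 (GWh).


E = 95.3 * 0.46 * 8760 / 1000 = 384.0209 GWh


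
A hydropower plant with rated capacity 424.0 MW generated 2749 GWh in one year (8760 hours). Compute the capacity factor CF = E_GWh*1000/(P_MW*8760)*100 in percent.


CF = 2749 * 1000 / (424.0 * 8760) * 100 = 74.0124 %


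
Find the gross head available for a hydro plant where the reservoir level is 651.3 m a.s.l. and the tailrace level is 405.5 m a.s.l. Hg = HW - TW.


Hg = 651.3 - 405.5 = 245.8000 m


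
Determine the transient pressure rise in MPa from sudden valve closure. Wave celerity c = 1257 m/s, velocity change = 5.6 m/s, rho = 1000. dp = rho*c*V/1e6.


dp = 1000 * 1257 * 5.6 / 1e6 = 7.0392 MPa


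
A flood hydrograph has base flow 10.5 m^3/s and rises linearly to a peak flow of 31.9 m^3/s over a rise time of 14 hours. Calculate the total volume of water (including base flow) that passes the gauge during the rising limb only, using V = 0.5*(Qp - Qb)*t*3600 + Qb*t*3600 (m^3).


V = 0.5*(31.9 - 10.5)*14*3600 + 10.5*14*3600 = 1.0685e+06 m^3


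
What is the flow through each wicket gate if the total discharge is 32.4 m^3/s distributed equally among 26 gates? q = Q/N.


q = 32.4 / 26 = 1.2462 m^3/s


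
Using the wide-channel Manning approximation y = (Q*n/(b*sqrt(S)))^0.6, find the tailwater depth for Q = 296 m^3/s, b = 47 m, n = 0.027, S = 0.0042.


y = (296 * 0.027 / (47 * 0.0042^0.5))^0.6 = 1.7839 m


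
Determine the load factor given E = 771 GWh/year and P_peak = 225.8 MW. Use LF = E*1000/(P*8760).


LF = 771 * 1000 / (225.8 * 8760) = 0.3898


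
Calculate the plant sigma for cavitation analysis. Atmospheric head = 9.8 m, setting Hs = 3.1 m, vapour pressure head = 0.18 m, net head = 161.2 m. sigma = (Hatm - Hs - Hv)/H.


sigma = (9.8 - 3.1 - 0.18) / 161.2 = 0.0404


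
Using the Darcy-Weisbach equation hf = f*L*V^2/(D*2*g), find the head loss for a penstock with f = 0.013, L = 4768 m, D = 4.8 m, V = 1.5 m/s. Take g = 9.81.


hf = 0.013 * 4768 * 1.5^2 / (4.8 * 2 * 9.81) = 1.4809 m


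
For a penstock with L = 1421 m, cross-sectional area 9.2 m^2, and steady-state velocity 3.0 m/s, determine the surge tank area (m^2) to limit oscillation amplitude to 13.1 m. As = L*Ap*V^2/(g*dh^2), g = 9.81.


As = 1421 * 9.2 * 3.0^2 / (9.81 * 13.1^2) = 69.8896 m^2


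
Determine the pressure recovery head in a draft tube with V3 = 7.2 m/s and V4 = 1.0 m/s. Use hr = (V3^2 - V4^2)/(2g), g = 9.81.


hr = (7.2^2 - 1.0^2) / (2*9.81) = 2.5912 m


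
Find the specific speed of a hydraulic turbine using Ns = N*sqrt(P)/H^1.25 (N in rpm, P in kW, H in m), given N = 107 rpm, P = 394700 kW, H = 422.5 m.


Ns = 107 * 394700^0.5 / 422.5^1.25 = 35.0941


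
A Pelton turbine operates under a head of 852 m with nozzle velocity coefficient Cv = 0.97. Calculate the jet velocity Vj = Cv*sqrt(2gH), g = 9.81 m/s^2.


Vj = 0.97 * sqrt(2*9.81*852) = 125.4126 m/s


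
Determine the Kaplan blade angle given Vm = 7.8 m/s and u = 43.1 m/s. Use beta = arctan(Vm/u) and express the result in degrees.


beta = arctan(7.8 / 43.1) = 10.2580 degrees


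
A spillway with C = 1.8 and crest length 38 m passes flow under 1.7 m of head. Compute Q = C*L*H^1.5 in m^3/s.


Q = 1.8 * 38 * 1.7^1.5 = 151.6106 m^3/s


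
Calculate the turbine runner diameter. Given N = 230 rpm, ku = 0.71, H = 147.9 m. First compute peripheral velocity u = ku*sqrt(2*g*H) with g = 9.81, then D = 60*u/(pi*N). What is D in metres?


u = 0.71 * sqrt(2*9.81*147.9) = 38.2465 m/s
D = 60 * 38.2465 / (pi * 230) = 3.1759 m


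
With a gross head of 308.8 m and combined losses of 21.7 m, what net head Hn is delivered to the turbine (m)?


Hn = 308.8 - 21.7 = 287.1000 m


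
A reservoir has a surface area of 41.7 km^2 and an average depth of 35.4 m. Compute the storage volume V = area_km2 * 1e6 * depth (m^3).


V = 41.7 * 1e6 * 35.4 = 1.4762e+09 m^3


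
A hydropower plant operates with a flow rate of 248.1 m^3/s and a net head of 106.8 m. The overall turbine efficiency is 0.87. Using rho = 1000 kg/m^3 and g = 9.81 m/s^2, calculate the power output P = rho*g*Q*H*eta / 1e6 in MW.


P = 1000 * 9.81 * 248.1 * 106.8 * 0.87 / 1e6 = 226.1446 MW


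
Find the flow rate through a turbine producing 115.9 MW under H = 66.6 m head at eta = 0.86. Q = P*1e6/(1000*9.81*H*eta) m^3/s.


Q = 115.9 * 1e6 / (1000 * 9.81 * 66.6 * 0.86) = 206.2727 m^3/s


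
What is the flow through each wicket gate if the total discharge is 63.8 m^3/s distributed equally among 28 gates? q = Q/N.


q = 63.8 / 28 = 2.2786 m^3/s


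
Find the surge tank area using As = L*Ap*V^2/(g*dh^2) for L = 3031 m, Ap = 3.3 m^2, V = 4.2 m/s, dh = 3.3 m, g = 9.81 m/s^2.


As = 3031 * 3.3 * 4.2^2 / (9.81 * 3.3^2) = 1651.5874 m^2


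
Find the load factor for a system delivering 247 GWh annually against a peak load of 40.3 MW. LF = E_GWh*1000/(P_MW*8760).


LF = 247 * 1000 / (40.3 * 8760) = 0.6997


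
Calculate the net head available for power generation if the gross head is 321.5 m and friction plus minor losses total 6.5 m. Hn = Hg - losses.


Hn = 321.5 - 6.5 = 315.0000 m


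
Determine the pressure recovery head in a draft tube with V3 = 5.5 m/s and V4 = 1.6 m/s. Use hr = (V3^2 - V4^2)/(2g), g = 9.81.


hr = (5.5^2 - 1.6^2) / (2*9.81) = 1.4113 m


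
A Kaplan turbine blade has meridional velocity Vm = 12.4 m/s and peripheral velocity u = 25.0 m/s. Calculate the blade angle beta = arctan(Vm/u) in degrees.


beta = arctan(12.4 / 25.0) = 26.3814 degrees


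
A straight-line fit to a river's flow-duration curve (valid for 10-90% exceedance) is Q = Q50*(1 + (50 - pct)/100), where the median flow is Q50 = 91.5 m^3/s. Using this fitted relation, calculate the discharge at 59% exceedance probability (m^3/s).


Q = 91.5 * (1 + (50 - 59)/100) = 83.2650 m^3/s


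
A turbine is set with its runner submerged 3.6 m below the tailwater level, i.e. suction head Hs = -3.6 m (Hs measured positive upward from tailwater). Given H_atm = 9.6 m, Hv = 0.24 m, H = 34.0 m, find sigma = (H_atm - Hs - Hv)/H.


sigma = (9.6 - (-3.6) - 0.24) / 34.0 = 0.3812


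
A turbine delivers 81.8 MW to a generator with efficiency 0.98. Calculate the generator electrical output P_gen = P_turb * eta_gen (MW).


P_gen = 81.8 * 0.98 = 80.1640 MW


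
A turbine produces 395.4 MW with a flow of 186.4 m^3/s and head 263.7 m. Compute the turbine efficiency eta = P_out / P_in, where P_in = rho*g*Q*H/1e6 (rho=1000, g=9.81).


P_in = 1000 * 9.81 * 186.4 * 263.7 / 1e6 = 482.1976 MW
eta = 395.4 / 482.1976 = 0.8200


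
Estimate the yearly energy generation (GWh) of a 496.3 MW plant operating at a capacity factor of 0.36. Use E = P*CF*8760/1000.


E = 496.3 * 0.36 * 8760 / 1000 = 1565.1317 GWh


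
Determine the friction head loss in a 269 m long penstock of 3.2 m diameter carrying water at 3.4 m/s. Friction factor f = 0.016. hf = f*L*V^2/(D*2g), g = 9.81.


hf = 0.016 * 269 * 3.4^2 / (3.2 * 2 * 9.81) = 0.7925 m


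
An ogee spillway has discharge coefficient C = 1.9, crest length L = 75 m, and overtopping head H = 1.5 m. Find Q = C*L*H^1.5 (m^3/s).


Q = 1.9 * 75 * 1.5^1.5 = 261.7892 m^3/s


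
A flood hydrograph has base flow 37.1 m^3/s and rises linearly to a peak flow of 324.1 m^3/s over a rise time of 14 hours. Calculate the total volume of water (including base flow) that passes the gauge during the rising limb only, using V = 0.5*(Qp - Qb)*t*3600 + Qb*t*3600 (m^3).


V = 0.5*(324.1 - 37.1)*14*3600 + 37.1*14*3600 = 9.1022e+06 m^3


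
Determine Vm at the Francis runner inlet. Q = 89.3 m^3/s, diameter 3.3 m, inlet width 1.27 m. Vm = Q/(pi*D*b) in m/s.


Vm = 89.3 / (pi * 3.3 * 1.27) = 6.7824 m/s


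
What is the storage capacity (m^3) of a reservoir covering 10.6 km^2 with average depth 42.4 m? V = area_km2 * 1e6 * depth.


V = 10.6 * 1e6 * 42.4 = 4.4944e+08 m^3


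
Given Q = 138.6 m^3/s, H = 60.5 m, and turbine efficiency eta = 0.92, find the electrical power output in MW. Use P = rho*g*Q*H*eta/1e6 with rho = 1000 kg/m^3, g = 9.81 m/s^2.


P = 1000 * 9.81 * 138.6 * 60.5 * 0.92 / 1e6 = 75.6790 MW


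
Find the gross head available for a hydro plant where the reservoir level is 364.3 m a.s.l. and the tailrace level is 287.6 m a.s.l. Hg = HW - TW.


Hg = 364.3 - 287.6 = 76.7000 m


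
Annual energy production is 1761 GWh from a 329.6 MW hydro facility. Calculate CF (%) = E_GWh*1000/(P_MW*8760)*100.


CF = 1761 * 1000 / (329.6 * 8760) * 100 = 60.9913 %


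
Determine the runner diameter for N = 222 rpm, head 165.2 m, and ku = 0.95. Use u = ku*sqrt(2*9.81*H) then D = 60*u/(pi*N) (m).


u = 0.95 * sqrt(2*9.81*165.2) = 54.0852 m/s
D = 60 * 54.0852 / (pi * 222) = 4.6529 m


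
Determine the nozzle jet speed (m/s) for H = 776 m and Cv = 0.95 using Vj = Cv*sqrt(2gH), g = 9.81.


Vj = 0.95 * sqrt(2*9.81*776) = 117.2206 m/s


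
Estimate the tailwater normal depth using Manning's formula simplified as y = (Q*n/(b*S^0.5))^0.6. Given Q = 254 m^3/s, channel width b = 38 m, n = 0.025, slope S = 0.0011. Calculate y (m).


y = (254 * 0.025 / (38 * 0.0011^0.5))^0.6 = 2.6386 m


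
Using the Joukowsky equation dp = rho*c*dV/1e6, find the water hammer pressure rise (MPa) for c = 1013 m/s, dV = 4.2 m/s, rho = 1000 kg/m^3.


dp = 1000 * 1013 * 4.2 / 1e6 = 4.2546 MPa


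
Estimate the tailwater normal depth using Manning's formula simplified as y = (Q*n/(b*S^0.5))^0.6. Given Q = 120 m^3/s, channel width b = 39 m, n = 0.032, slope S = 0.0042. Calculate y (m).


y = (120 * 0.032 / (39 * 0.0042^0.5))^0.6 = 1.2852 m


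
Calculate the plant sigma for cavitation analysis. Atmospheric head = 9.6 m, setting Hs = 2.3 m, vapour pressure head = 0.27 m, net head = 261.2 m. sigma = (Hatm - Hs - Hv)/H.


sigma = (9.6 - 2.3 - 0.27) / 261.2 = 0.0269


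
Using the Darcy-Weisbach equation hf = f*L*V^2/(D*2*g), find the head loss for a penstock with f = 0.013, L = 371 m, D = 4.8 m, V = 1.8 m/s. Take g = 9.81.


hf = 0.013 * 371 * 1.8^2 / (4.8 * 2 * 9.81) = 0.1659 m


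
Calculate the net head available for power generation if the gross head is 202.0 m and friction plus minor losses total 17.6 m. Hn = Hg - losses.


Hn = 202.0 - 17.6 = 184.4000 m


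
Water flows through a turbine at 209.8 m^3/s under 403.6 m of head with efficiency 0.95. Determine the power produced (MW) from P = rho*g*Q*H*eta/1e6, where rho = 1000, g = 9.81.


P = 1000 * 9.81 * 209.8 * 403.6 * 0.95 / 1e6 = 789.1313 MW


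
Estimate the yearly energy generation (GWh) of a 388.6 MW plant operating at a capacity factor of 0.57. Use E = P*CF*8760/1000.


E = 388.6 * 0.57 * 8760 / 1000 = 1940.3575 GWh


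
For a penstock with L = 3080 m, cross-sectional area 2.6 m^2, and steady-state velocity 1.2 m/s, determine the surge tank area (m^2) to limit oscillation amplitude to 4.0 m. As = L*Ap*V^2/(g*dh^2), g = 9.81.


As = 3080 * 2.6 * 1.2^2 / (9.81 * 4.0^2) = 73.4679 m^2


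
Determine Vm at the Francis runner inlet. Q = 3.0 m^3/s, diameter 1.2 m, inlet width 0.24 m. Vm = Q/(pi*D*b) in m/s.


Vm = 3.0 / (pi * 1.2 * 0.24) = 3.3157 m/s


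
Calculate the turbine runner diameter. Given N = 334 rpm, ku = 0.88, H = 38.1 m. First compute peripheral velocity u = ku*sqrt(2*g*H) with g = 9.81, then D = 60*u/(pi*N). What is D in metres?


u = 0.88 * sqrt(2*9.81*38.1) = 24.0599 m/s
D = 60 * 24.0599 / (pi * 334) = 1.3758 m


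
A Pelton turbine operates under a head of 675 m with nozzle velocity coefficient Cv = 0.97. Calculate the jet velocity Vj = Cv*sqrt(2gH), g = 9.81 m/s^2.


Vj = 0.97 * sqrt(2*9.81*675) = 111.6280 m/s


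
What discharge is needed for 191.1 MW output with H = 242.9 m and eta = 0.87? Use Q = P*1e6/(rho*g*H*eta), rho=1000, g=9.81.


Q = 191.1 * 1e6 / (1000 * 9.81 * 242.9 * 0.87) = 92.1817 m^3/s


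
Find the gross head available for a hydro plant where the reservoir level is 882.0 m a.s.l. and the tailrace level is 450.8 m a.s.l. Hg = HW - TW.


Hg = 882.0 - 450.8 = 431.2000 m


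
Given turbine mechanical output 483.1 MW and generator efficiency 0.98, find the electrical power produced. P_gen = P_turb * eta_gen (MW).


P_gen = 483.1 * 0.98 = 473.4380 MW


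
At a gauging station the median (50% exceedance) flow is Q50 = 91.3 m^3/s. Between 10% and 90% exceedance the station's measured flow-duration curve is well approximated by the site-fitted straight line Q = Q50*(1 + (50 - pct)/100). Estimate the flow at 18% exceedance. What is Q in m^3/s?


Q = 91.3 * (1 + (50 - 18)/100) = 120.5160 m^3/s


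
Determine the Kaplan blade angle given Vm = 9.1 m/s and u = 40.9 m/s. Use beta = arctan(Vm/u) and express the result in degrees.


beta = arctan(9.1 / 40.9) = 12.5436 degrees


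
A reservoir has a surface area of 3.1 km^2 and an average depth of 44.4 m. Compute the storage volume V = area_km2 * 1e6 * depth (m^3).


V = 3.1 * 1e6 * 44.4 = 1.3764e+08 m^3


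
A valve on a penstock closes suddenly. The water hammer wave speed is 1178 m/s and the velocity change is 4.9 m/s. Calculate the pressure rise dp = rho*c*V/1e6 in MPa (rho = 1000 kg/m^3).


dp = 1000 * 1178 * 4.9 / 1e6 = 5.7722 MPa


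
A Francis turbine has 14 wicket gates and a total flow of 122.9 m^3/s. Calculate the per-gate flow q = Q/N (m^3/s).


q = 122.9 / 14 = 8.7786 m^3/s


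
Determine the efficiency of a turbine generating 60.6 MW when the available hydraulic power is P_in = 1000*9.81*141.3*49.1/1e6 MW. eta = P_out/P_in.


P_in = 1000 * 9.81 * 141.3 * 49.1 / 1e6 = 68.0601 MW
eta = 60.6 / 68.0601 = 0.8904


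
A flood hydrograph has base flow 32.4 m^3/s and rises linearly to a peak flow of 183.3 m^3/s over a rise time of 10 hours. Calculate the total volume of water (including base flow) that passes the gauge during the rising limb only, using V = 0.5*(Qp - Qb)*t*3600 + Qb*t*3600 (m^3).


V = 0.5*(183.3 - 32.4)*10*3600 + 32.4*10*3600 = 3.8826e+06 m^3


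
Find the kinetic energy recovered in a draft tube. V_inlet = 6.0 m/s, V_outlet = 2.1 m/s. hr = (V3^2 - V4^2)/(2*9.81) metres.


hr = (6.0^2 - 2.1^2) / (2*9.81) = 1.6101 m


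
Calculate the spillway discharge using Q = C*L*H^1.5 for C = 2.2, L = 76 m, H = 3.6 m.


Q = 2.2 * 76 * 3.6^1.5 = 1142.0629 m^3/s


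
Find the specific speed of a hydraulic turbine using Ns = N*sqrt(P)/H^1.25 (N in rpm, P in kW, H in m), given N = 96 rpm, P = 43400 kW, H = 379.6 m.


Ns = 96 * 43400^0.5 / 379.6^1.25 = 11.9360


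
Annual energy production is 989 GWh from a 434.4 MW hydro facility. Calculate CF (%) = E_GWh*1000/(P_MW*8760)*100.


CF = 989 * 1000 / (434.4 * 8760) * 100 = 25.9898 %


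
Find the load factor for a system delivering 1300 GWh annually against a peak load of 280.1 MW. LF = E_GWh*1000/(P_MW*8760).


LF = 1300 * 1000 / (280.1 * 8760) = 0.5298


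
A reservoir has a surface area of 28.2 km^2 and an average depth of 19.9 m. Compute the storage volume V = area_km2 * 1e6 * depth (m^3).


V = 28.2 * 1e6 * 19.9 = 5.6118e+08 m^3


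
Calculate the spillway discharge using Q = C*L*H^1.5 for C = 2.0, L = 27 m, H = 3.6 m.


Q = 2.0 * 27 * 3.6^1.5 = 368.8481 m^3/s


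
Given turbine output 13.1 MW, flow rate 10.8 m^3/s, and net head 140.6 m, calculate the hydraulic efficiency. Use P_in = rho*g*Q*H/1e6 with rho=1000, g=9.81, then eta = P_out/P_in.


P_in = 1000 * 9.81 * 10.8 * 140.6 / 1e6 = 14.8963 MW
eta = 13.1 / 14.8963 = 0.8794


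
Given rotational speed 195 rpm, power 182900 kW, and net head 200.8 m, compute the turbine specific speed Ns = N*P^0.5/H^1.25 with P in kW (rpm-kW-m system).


Ns = 195 * 182900^0.5 / 200.8^1.25 = 110.3283


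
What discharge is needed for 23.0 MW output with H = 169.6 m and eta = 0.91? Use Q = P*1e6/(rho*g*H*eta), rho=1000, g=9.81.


Q = 23.0 * 1e6 / (1000 * 9.81 * 169.6 * 0.91) = 15.1912 m^3/s


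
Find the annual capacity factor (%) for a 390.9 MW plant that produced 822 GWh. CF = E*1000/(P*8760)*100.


CF = 822 * 1000 / (390.9 * 8760) * 100 = 24.0050 %


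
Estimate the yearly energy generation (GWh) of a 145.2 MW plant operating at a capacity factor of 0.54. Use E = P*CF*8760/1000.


E = 145.2 * 0.54 * 8760 / 1000 = 686.8541 GWh


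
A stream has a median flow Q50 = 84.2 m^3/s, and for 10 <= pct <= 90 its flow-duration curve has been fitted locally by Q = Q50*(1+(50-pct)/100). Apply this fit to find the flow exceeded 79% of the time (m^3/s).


Q = 84.2 * (1 + (50 - 79)/100) = 59.7820 m^3/s


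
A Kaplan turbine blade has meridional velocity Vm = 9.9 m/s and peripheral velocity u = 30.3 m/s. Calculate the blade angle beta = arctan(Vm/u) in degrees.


beta = arctan(9.9 / 30.3) = 18.0939 degrees


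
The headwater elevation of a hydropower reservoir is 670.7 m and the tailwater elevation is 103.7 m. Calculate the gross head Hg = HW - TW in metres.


Hg = 670.7 - 103.7 = 567.0000 m


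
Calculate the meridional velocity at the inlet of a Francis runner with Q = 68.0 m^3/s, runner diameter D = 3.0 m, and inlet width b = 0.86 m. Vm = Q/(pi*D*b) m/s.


Vm = 68.0 / (pi * 3.0 * 0.86) = 8.3896 m/s


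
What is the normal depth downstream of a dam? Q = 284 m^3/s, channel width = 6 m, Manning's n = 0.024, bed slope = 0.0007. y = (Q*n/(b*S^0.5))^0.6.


y = (284 * 0.024 / (6 * 0.0007^0.5))^0.6 = 9.5433 m


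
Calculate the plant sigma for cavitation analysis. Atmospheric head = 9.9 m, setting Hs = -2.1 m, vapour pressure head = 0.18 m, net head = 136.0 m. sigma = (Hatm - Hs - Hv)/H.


sigma = (9.9 - (-2.1) - 0.18) / 136.0 = 0.0869


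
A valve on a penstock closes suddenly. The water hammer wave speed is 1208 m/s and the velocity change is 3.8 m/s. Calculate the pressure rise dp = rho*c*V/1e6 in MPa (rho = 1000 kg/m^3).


dp = 1000 * 1208 * 3.8 / 1e6 = 4.5904 MPa


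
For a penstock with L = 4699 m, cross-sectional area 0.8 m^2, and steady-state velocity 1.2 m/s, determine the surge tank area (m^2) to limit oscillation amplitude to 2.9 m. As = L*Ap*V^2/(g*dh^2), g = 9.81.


As = 4699 * 0.8 * 1.2^2 / (9.81 * 2.9^2) = 65.6135 m^2


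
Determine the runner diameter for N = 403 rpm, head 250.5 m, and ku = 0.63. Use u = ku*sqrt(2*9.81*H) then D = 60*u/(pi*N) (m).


u = 0.63 * sqrt(2*9.81*250.5) = 44.1666 m/s
D = 60 * 44.1666 / (pi * 403) = 2.0931 m


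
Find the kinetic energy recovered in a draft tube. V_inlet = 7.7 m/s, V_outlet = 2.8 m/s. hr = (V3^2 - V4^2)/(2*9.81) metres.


hr = (7.7^2 - 2.8^2) / (2*9.81) = 2.6223 m


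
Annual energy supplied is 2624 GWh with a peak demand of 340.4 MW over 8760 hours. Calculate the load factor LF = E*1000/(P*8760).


LF = 2624 * 1000 / (340.4 * 8760) = 0.8800


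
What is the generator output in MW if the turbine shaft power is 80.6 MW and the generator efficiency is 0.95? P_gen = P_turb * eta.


P_gen = 80.6 * 0.95 = 76.5700 MW


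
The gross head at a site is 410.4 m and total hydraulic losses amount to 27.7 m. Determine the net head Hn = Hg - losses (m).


Hn = 410.4 - 27.7 = 382.7000 m


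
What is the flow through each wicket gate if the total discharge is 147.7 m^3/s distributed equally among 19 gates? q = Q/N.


q = 147.7 / 19 = 7.7737 m^3/s


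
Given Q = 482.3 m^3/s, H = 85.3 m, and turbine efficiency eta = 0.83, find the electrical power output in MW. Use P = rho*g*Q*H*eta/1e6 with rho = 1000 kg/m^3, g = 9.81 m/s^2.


P = 1000 * 9.81 * 482.3 * 85.3 * 0.83 / 1e6 = 334.9758 MW


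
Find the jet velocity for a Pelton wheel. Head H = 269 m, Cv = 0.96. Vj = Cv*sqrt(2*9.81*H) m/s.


Vj = 0.96 * sqrt(2*9.81*269) = 69.7424 m/s


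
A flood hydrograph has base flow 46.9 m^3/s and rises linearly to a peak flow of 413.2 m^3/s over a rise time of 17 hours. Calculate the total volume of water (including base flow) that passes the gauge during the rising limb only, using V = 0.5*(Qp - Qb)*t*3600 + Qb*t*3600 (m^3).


V = 0.5*(413.2 - 46.9)*17*3600 + 46.9*17*3600 = 1.4079e+07 m^3


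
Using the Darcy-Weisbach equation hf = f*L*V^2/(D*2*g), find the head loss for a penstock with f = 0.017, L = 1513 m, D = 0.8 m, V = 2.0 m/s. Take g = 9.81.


hf = 0.017 * 1513 * 2.0^2 / (0.8 * 2 * 9.81) = 6.5548 m


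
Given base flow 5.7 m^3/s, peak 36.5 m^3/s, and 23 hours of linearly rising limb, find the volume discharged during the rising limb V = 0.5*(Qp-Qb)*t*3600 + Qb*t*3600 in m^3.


V = 0.5*(36.5 - 5.7)*23*3600 + 5.7*23*3600 = 1.7471e+06 m^3


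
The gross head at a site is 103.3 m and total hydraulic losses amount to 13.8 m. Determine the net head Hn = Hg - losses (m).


Hn = 103.3 - 13.8 = 89.5000 m


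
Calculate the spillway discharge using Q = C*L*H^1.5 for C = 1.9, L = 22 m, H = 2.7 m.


Q = 1.9 * 22 * 2.7^1.5 = 185.4479 m^3/s


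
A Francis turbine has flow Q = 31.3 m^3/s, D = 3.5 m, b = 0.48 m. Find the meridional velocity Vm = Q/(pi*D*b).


Vm = 31.3 / (pi * 3.5 * 0.48) = 5.9304 m/s


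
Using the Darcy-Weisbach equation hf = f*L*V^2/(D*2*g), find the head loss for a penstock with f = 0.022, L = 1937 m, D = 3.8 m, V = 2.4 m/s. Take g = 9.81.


hf = 0.022 * 1937 * 2.4^2 / (3.8 * 2 * 9.81) = 3.2922 m


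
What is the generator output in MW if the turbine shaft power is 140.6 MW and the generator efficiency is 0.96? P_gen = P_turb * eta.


P_gen = 140.6 * 0.96 = 134.9760 MW


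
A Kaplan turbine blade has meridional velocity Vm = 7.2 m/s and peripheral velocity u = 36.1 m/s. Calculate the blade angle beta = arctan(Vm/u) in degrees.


beta = arctan(7.2 / 36.1) = 11.2794 degrees


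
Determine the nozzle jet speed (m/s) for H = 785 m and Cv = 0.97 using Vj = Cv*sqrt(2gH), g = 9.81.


Vj = 0.97 * sqrt(2*9.81*785) = 120.3805 m/s


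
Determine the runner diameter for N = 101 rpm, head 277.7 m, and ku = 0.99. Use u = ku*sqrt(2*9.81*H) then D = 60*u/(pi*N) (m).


u = 0.99 * sqrt(2*9.81*277.7) = 73.0756 m/s
D = 60 * 73.0756 / (pi * 101) = 13.8182 m


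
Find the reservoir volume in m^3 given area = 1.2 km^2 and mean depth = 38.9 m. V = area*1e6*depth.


V = 1.2 * 1e6 * 38.9 = 4.6680e+07 m^3


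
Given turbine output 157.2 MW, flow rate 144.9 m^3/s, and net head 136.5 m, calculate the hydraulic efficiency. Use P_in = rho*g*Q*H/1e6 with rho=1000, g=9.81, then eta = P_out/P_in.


P_in = 1000 * 9.81 * 144.9 * 136.5 / 1e6 = 194.0305 MW
eta = 157.2 / 194.0305 = 0.8102


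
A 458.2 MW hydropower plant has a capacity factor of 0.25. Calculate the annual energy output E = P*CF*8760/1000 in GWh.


E = 458.2 * 0.25 * 8760 / 1000 = 1003.4580 GWh


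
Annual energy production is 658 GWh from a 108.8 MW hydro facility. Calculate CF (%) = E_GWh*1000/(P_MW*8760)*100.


CF = 658 * 1000 / (108.8 * 8760) * 100 = 69.0387 %


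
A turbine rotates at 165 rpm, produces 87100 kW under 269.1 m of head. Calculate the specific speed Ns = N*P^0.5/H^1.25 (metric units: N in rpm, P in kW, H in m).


Ns = 165 * 87100^0.5 / 269.1^1.25 = 44.6787


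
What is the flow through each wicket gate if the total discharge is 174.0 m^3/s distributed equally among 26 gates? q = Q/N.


q = 174.0 / 26 = 6.6923 m^3/s


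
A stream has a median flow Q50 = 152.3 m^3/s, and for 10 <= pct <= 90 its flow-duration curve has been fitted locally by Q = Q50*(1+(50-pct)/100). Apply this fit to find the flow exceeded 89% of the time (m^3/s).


Q = 152.3 * (1 + (50 - 89)/100) = 92.9030 m^3/s
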